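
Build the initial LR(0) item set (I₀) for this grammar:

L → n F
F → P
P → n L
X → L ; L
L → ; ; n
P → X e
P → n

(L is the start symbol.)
{ [L → . ; ; n], [L → . n F], [L' → . L] }

First, augment the grammar with L' → L
I₀ = CLOSURE({ [L' → . L] }):
  [L' → . L] has the dot before L: add [L → . n F], [L → . ; ; n]
No further items can be added.

I₀ = { [L → . ; ; n], [L → . n F], [L' → . L] }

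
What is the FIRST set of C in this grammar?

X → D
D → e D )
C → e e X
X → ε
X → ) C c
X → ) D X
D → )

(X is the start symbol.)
{ 'e' }

To compute FIRST(C), examine every production with C on the left-hand side, reading each right-hand side left to right until a non-nullable symbol is reached.

From C → e e X:
  - e is a terminal: add 'e' and stop

Collecting: FIRST(C) = { 'e' }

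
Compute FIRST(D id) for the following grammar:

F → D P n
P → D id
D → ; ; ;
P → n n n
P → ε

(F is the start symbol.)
{ ';' }

FIRST sets of the non-terminals involved (from the grammar, by fixed-point iteration):
  FIRST(D) = { ';' }

To compute FIRST(D id), process the symbols left to right:
Symbol D is a non-terminal. Add FIRST(D) \ {ε} = { ';' }
D is not nullable (ε ∉ FIRST(D)), so stop here.
FIRST(D id) = { ';' }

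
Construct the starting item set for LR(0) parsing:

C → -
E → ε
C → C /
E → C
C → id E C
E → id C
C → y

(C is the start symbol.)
{ [C → . -], [C → . C /], [C → . id E C], [C → . y], [C' → . C] }

First, augment the grammar with C' → C
I₀ = CLOSURE({ [C' → . C] }):
  [C' → . C] has the dot before C: add [C → . -], [C → . C /], [C → . id E C], [C → . y]
No further items can be added.

I₀ = { [C → . -], [C → . C /], [C → . id E C], [C → . y], [C' → . C] }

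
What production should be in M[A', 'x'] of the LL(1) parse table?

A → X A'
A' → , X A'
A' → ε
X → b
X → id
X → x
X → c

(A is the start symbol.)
Empty (error entry)

To find M[A', 'x'], we find productions for A' where 'x' is in the predict set (PREDICT(N → α) = (FIRST(α) \ {ε}) ∪ (FOLLOW(N) if α ⇒* ε)).

Relevant sets:
  FOLLOW(A') = { $ }

A' → , X A': PREDICT = { ',' }
A' → ε: PREDICT = { $ }

M[A', 'x'] is empty (no production applies)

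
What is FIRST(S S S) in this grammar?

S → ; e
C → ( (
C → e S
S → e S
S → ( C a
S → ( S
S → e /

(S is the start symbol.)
{ '(', ';', 'e' }

FIRST sets of the non-terminals involved (from the grammar, by fixed-point iteration):
  FIRST(S) = { '(', ';', 'e' }

To compute FIRST(S S S), process the symbols left to right:
Symbol S is a non-terminal. Add FIRST(S) \ {ε} = { '(', ';', 'e' }
S is not nullable (ε ∉ FIRST(S)), so stop here.
FIRST(S S S) = { '(', ';', 'e' }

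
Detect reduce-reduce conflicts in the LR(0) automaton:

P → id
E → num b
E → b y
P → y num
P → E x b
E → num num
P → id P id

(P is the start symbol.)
No reduce-reduce conflicts

Augment with P' → P and build the canonical LR(0) collection (I0 = CLOSURE({[P' → . P]}), then GOTO on every symbol after a dot until no new states appear). It has 15 states:
  I0: { [E → . b y], [E → . num b], [E → . num num], [P → . E x b], [P → . id P id], [P → . id], [P → . y num], [P' → . P] }  — shift
  I1: { [P → E . x b] }  — shift
  I2: { [P' → P .] }  — accept
  I3: { [E → b . y] }  — shift
  I4: { [E → . b y], [E → . num b], [E → . num num], [P → . E x b], [P → . id P id], [P → . id], [P → . y num], [P → id . P id], [P → id .] }  — shift, reduce
  I5: { [E → num . b], [E → num . num] }  — shift
  I6: { [P → y . num] }  — shift
  I7: { [P → y num .] }  — reduce
  I8: { [E → num b .] }  — reduce
  I9: { [E → num num .] }  — reduce
  I10: { [P → id P . id] }  — shift
  I11: { [P → id P id .] }  — reduce
  I12: { [E → b y .] }  — reduce
  I13: { [P → E x . b] }  — shift
  I14: { [P → E x b .] }  — reduce

No state contains more than one complete item.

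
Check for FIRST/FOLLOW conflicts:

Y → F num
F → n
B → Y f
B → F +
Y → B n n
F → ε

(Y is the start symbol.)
No FIRST/FOLLOW conflicts.

A FIRST/FOLLOW conflict occurs when a non-terminal N has a nullable alternative N → β (β ⇒* ε) and another alternative N → α with FIRST(α) ∩ FOLLOW(N) ≠ ∅: on such a lookahead the parser cannot decide between expanding α and letting N vanish via β.

Nullable non-terminals: F.

F: nullable alternative(s) F → ε; FOLLOW(F) = { '+', 'num' }
  F → n: FIRST \ {ε} = { 'n' } — disjoint from FOLLOW(F)
  F → ε: FIRST \ {ε} = { } — this is the only nullable alternative, skip

B, Y have no nullable alternative, so no FIRST/FOLLOW check is needed there.

No FIRST/FOLLOW conflicts found.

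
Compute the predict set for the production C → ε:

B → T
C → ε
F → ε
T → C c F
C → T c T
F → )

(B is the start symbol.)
PREDICT(C → ε) = (FIRST(RHS) \ {ε}) ∪ (FOLLOW(C) if ε ∈ FIRST(RHS), i.e. RHS ⇒* ε)
The right-hand side is ε (FIRST(ε) = { ε }), so the predict set is FOLLOW(C) = { 'c' }
PREDICT(C → ε) = { 'c' }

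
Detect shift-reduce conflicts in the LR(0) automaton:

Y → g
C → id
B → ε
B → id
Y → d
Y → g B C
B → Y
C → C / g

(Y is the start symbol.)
A shift-reduce conflict occurs when an LR(0) state has both:
  - a complete (reduce) item [A → α .] (dot at the end), and
  - a shift item [B → β . c γ] (dot before a terminal).

Augment with Y' → Y and build the canonical LR(0) collection (I0 = CLOSURE({[Y' → . Y]}), then GOTO on every symbol after a dot until no new states appear). It has 11 states:
  I0: { [Y → . d], [Y → . g B C], [Y → . g], [Y' → . Y] }  — shift
  I1: { [Y' → Y .] }  — accept
  I2: { [Y → d .] }  — reduce
  I3: { [B → . Y], [B → . id], [B → .], [Y → . d], [Y → . g B C], [Y → . g], [Y → g . B C], [Y → g .] }  — shift, 2 reduces
  I4: { [C → . C / g], [C → . id], [Y → g B . C] }  — shift
  I5: { [B → Y .] }  — reduce
  I6: { [B → id .] }  — reduce
  I7: { [C → C . / g], [Y → g B C .] }  — shift, reduce
  I8: { [C → id .] }  — reduce
  I9: { [C → C / . g] }  — shift
  I10: { [C → C / g .] }  — reduce

I3 contains reduce items [B → .], [Y → g .] and shift items [B → . id], [Y → . d], [Y → . g], [Y → . g B C] — shift-reduce conflict.
I7 contains reduce item [Y → g B C .] and shift item [C → C . / g] — shift-reduce conflict.

Answer: Yes — I3: [B → .] vs [B → . id]; I7: [Y → g B C .] vs [C → C . / g]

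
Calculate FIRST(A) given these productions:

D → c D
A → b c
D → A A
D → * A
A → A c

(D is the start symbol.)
{ 'b' }

To compute FIRST(A), examine every production with A on the left-hand side, reading each right-hand side left to right until a non-nullable symbol is reached.

From A → b c:
  - b is a terminal: add 'b' and stop
From A → A c:
  - A is the symbol being defined: contributes nothing new
    A is not nullable, so stop

Collecting: FIRST(A) = { 'b' }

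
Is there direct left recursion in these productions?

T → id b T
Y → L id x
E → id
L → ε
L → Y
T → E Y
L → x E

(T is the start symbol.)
Direct left recursion occurs when N → N α for some non-terminal N (the right-hand side begins with the left-hand side itself).

T → id b T: starts with id
Y → L id x: starts with L
E → id: starts with id
L → ε: starts with ε
L → Y: starts with Y
T → E Y: starts with E
L → x E: starts with x

No direct left recursion found.

Answer: No direct left recursion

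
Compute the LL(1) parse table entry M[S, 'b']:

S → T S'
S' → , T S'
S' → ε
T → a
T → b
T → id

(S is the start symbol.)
To find M[S, 'b'], we find productions for S where 'b' is in the predict set (PREDICT(N → α) = (FIRST(α) \ {ε}) ∪ (FOLLOW(N) if α ⇒* ε)).

Relevant sets:
  FIRST(T) = { 'a', 'b', 'id' }

S → T S': PREDICT = { 'a', 'b', 'id' }
  'b' is in predict set, so this production goes in M[S, 'b']

M[S, 'b'] = S → T S'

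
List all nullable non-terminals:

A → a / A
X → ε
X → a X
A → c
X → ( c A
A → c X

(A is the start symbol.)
A non-terminal is nullable if it can derive ε (the empty string): either it has an ε-production, or it has a production whose right-hand side consists entirely of nullable non-terminals.

ε-productions: X → ε
So X is immediately nullable.
No further non-terminal can be added: every production for the remaining non-terminals contains a terminal or a non-nullable non-terminal.
Nullable = { 'X' }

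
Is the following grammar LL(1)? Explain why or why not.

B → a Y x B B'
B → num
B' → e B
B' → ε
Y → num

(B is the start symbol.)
Relevant sets:
  FOLLOW(B') = { $, 'e' }

For B:
  PREDICT(B → a Y x B B') = { 'a' }
  PREDICT(B → num) = { 'num' }
For B':
  PREDICT(B' → e B) = { 'e' }
  PREDICT(B' → ε) = { $, 'e' }
Y has a single production, so nothing to check there.

Conflict found: Predict set conflict for B': { 'e' }
The grammar is NOT LL(1).

Answer: No. Predict set conflict for B': { 'e' }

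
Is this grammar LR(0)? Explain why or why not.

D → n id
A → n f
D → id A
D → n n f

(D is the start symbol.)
Yes, the grammar is LR(0)

A grammar is LR(0) if no state in the canonical LR(0) collection has:
  - both a shift item (dot before a terminal) and a complete item (shift-reduce conflict), or
  - two or more complete items (reduce-reduce conflict; the accept item [D' → D .] counts as a complete item here).

Augment with D' → D and build the canonical LR(0) collection (I0 = CLOSURE({[D' → . D]}), then GOTO on every symbol after a dot until no new states appear). It has 10 states:
  I0: { [D → . id A], [D → . n id], [D → . n n f], [D' → . D] }  — shift
  I1: { [D' → D .] }  — accept
  I2: { [A → . n f], [D → id . A] }  — shift
  I3: { [D → n . id], [D → n . n f] }  — shift
  I4: { [D → n id .] }  — reduce
  I5: { [D → n n . f] }  — shift
  I6: { [D → n n f .] }  — reduce
  I7: { [D → id A .] }  — reduce
  I8: { [A → n . f] }  — shift
  I9: { [A → n f .] }  — reduce

Every state is either a pure shift/goto state or contains exactly one complete item and nothing to shift — no conflicts. The grammar is LR(0).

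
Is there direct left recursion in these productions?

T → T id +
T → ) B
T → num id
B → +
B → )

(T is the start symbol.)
Yes, T is left-recursive

Direct left recursion occurs when N → N α for some non-terminal N (the right-hand side begins with the left-hand side itself).

T → T id +: LEFT RECURSIVE (starts with T)
T → ) B: starts with ')'
T → num id: starts with num
B → +: starts with '+'
B → ): starts with ')'

The grammar has direct left recursion on: T.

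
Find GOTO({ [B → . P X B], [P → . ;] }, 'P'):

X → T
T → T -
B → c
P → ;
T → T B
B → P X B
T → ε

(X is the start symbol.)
GOTO(I, 'P') = CLOSURE({ [A → αX.β] : [A → α.Xβ] ∈ I, X = 'P' })

Items with dot before 'P', with the dot advanced:
  [B → . P X B] → [B → P . X B]
Closure of the advanced items:
  [B → P . X B] has the dot before X: add [X → . T]
  [X → . T] has the dot before T: add [T → . T -], [T → . T B], [T → .]

GOTO = { [B → P . X B], [T → . T -], [T → . T B], [T → .], [X → . T] }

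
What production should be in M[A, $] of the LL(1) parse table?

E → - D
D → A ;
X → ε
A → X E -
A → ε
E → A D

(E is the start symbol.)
To find M[A, $], we find productions for A where $ is in the predict set (PREDICT(N → α) = (FIRST(α) \ {ε}) ∪ (FOLLOW(N) if α ⇒* ε)).

Relevant sets:
  FIRST(X) = { ε }
  FIRST(E) = { '-', ';' }
  FOLLOW(A) = { '-', ';' }

A → X E -: PREDICT = { '-', ';' }
A → ε: PREDICT = { '-', ';' }

M[A, $] is empty (no production applies)

Answer: Empty (error entry)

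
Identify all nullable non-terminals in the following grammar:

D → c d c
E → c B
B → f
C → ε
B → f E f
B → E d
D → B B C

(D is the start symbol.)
ε-productions: C → ε
So C is immediately nullable.
No further non-terminal can be added: every production for the remaining non-terminals contains a terminal or a non-nullable non-terminal.
Nullable = { 'C' }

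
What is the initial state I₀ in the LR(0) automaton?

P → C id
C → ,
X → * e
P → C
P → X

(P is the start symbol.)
{ [C → . ,], [P → . C id], [P → . C], [P → . X], [P' → . P], [X → . * e] }

First, augment the grammar with P' → P
I₀ = CLOSURE({ [P' → . P] }):
  [P' → . P] has the dot before P: add [P → . C id], [P → . C], [P → . X]
  [P → . C id] has the dot before C: add [C → . ,]
  [P → . X] has the dot before X: add [X → . * e]
No further items can be added.

I₀ = { [C → . ,], [P → . C id], [P → . C], [P → . X], [P' → . P], [X → . * e] }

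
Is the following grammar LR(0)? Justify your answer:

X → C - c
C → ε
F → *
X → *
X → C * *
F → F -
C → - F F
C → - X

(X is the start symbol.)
No. Shift-reduce conflict between [C → .] and [C → . - F F]

A grammar is LR(0) if no state in the canonical LR(0) collection has:
  - both a shift item (dot before a terminal) and a complete item (shift-reduce conflict), or
  - two or more complete items (reduce-reduce conflict; the accept item [X' → X .] counts as a complete item here).

Augment with X' → X and build the canonical LR(0) collection (I0 = CLOSURE({[X' → . X]}), then GOTO on every symbol after a dot until no new states appear). It has 15 states:
  I0: { [C → . - F F], [C → . - X], [C → .], [X → . *], [X → . C * *], [X → . C - c], [X' → . X] }  — shift, reduce
  I1: { [X → * .] }  — reduce
  I2: { [C → - . F F], [C → - . X], [C → . - F F], [C → . - X], [C → .], [F → . *], [F → . F -], [X → . *], [X → . C * *], [X → . C - c] }  — shift, reduce
  I3: { [X → C . * *], [X → C . - c] }  — shift
  I4: { [X' → X .] }  — accept
  I5: { [X → C * . *] }  — shift
  I6: { [X → C - . c] }  — shift
  I7: { [X → C - c .] }  — reduce
  I8: { [X → C * * .] }  — reduce
  I9: { [F → * .], [X → * .] }  — 2 reduces
  I10: { [C → - F . F], [F → . *], [F → . F -], [F → F . -] }  — shift
  I11: { [C → - X .] }  — reduce
  I12: { [F → * .] }  — reduce
  I13: { [F → F - .] }  — reduce
  I14: { [C → - F F .], [F → F . -] }  — shift, reduce

Conflict in state I0:
  Shift-reduce conflict between [C → .] and [C → . - F F]
So the grammar is NOT LR(0).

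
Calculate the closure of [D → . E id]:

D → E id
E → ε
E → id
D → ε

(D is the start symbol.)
To compute CLOSURE, for each item [A → α.Bβ] where B is a non-terminal, add [B → .γ] for all productions B → γ; repeat for the newly added items until nothing changes.

Start with: [D → . E id]
  [D → . E id] has the dot before E: add [E → .], [E → . id]
No further items can be added.

CLOSURE = { [D → . E id], [E → . id], [E → .] }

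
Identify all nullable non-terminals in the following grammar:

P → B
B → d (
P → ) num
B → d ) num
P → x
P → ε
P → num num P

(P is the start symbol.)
ε-productions: P → ε
So P is immediately nullable.
No further non-terminal can be added: every production for the remaining non-terminals contains a terminal or a non-nullable non-terminal.
Nullable = { 'P' }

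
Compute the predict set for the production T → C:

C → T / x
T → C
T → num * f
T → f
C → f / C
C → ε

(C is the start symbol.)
{ '/', 'f', 'num' }

PREDICT(T → C) = (FIRST(RHS) \ {ε}) ∪ (FOLLOW(T) if ε ∈ FIRST(RHS), i.e. RHS ⇒* ε)
FIRST(C) = { '/', 'f', 'num', ε }
FIRST(C) = { '/', 'f', 'num', ε }
ε ∈ FIRST(C) (the right-hand side is nullable), so add FOLLOW(T) = { '/' }
PREDICT(T → C) = { '/', 'f', 'num' }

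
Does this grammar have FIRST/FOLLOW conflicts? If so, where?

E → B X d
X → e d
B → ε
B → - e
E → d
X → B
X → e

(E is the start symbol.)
A FIRST/FOLLOW conflict occurs when a non-terminal N has a nullable alternative N → β (β ⇒* ε) and another alternative N → α with FIRST(α) ∩ FOLLOW(N) ≠ ∅: on such a lookahead the parser cannot decide between expanding α and letting N vanish via β.

Nullable non-terminals: B, X.
FIRST sets used below: FIRST(B) = { '-', ε }

B: nullable alternative(s) B → ε; FOLLOW(B) = { '-', 'd', 'e' }
  B → ε: FIRST \ {ε} = { } — this is the only nullable alternative, skip
  B → - e: FIRST \ {ε} = { '-' } — overlaps FOLLOW(B) on { '-' }: CONFLICT

X: nullable alternative(s) X → B; FOLLOW(X) = { 'd' }
  X → e d: FIRST \ {ε} = { 'e' } — disjoint from FOLLOW(X)
  X → B: FIRST \ {ε} = { '-' } — this is the only nullable alternative, skip
  X → e: FIRST \ {ε} = { 'e' } — disjoint from FOLLOW(X)

E has no nullable alternative, so no FIRST/FOLLOW check is needed there.

So the grammar has 1 FIRST/FOLLOW conflict (marked CONFLICT above).

Answer: Yes. B → '-' e with FOLLOW(B) on { '-' }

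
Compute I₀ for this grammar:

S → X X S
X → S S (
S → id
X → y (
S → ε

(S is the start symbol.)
{ [S → . X X S], [S → . id], [S → .], [S' → . S], [X → . S S (], [X → . y (] }

First, augment the grammar with S' → S
I₀ = CLOSURE({ [S' → . S] }):
  [S' → . S] has the dot before S: add [S → . X X S], [S → . id], [S → .]
  [S → . X X S] has the dot before X: add [X → . S S (], [X → . y (]
No further items can be added.

I₀ = { [S → . X X S], [S → . id], [S → .], [S' → . S], [X → . S S (], [X → . y (] }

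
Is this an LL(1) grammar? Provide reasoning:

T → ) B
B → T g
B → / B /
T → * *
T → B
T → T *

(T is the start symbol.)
A grammar is LL(1) if for each non-terminal N with multiple productions, the predict sets of those productions are pairwise disjoint, where PREDICT(N → α) = (FIRST(α) \ {ε}) ∪ (FOLLOW(N) if α ⇒* ε).

Relevant sets:
  FIRST(B) = { ')', '*', '/' }
  FIRST(T) = { ')', '*', '/' }

For T:
  PREDICT(T → ')' B) = { ')' }
  PREDICT(T → '*' '*') = { '*' }
  PREDICT(T → B) = { ')', '*', '/' }
  PREDICT(T → T '*') = { ')', '*', '/' }
For B:
  PREDICT(B → T g) = { ')', '*', '/' }
  PREDICT(B → '/' B '/') = { '/' }

Conflict found: Predict set conflict for T: { ')' }
The grammar is NOT LL(1).

Answer: No. Predict set conflict for T: { ')' }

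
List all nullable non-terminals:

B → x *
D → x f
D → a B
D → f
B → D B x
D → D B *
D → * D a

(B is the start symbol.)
There are no ε-productions, so no non-terminal can derive ε.
No non-terminals are nullable.

Answer: None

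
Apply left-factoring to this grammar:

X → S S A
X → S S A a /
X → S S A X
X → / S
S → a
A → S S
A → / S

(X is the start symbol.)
X → S S A X'
X' → ε
X' → a /
X' → X
X → / S
S → a
A → S S
A → / S

Left-factoring transforms A → αβ₁ | αβ₂ into A → αA' and A' → β₁ | β₂
(α is the longest common prefix among the alternatives). Repeat until
no nonterminal has two alternatives with a common prefix.

Round 1: X has alternatives sharing prefix 'S S A'. Introduce X': X → S S A X'
  Add: X' → ε
  Add: X' → a /
  Add: X' → X

No remaining common prefixes — done.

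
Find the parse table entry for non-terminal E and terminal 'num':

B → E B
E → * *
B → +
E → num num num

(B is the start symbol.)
E → num num num

To find M[E, 'num'], we find productions for E where 'num' is in the predict set (PREDICT(N → α) = (FIRST(α) \ {ε}) ∪ (FOLLOW(N) if α ⇒* ε)).

E → * *: PREDICT = { '*' }
E → num num num: PREDICT = { 'num' }
  'num' is in predict set, so this production goes in M[E, 'num']

M[E, 'num'] = E → num num num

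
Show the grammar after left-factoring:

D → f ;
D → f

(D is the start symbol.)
D → f D'
D' → ;
D' → ε

Left-factoring transforms A → αβ₁ | αβ₂ into A → αA' and A' → β₁ | β₂
(α is the longest common prefix among the alternatives). Repeat until
no nonterminal has two alternatives with a common prefix.

Round 1: D has alternatives sharing prefix 'f'. Introduce D': D → f D'
  Add: D' → ;
  Add: D' → ε

No remaining common prefixes — done.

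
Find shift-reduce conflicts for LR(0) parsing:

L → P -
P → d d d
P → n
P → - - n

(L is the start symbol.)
No shift-reduce conflicts

A shift-reduce conflict occurs when an LR(0) state has both:
  - a complete (reduce) item [A → α .] (dot at the end), and
  - a shift item [B → β . c γ] (dot before a terminal).

Augment with L' → L and build the canonical LR(0) collection (I0 = CLOSURE({[L' → . L]}), then GOTO on every symbol after a dot until no new states appear). It has 11 states:
  I0: { [L → . P -], [L' → . L], [P → . - - n], [P → . d d d], [P → . n] }  — shift
  I1: { [P → - . - n] }  — shift
  I2: { [L' → L .] }  — accept
  I3: { [L → P . -] }  — shift
  I4: { [P → d . d d] }  — shift
  I5: { [P → n .] }  — reduce
  I6: { [P → d d . d] }  — shift
  I7: { [P → d d d .] }  — reduce
  I8: { [L → P - .] }  — reduce
  I9: { [P → - - . n] }  — shift
  I10: { [P → - - n .] }  — reduce

No state contains both a complete item and a shift item.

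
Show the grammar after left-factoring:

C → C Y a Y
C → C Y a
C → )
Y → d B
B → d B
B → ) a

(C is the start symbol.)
C → C Y a C'
C' → Y
C' → ε
C → )
Y → d B
B → d B
B → ) a

Left-factoring transforms A → αβ₁ | αβ₂ into A → αA' and A' → β₁ | β₂
(α is the longest common prefix among the alternatives). Repeat until
no nonterminal has two alternatives with a common prefix.

Round 1: C has alternatives sharing prefix 'C Y a'. Introduce C': C → C Y a C'
  Add: C' → Y
  Add: C' → ε

No remaining common prefixes — done.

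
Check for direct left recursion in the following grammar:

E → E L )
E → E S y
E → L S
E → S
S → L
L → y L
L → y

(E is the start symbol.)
Direct left recursion occurs when N → N α for some non-terminal N (the right-hand side begins with the left-hand side itself).

E → E L ): LEFT RECURSIVE (starts with E)
E → E S y: LEFT RECURSIVE (starts with E)
E → L S: starts with L
E → S: starts with S
S → L: starts with L
L → y L: starts with y
L → y: starts with y

The grammar has direct left recursion on: E.

Answer: Yes, E is left-recursive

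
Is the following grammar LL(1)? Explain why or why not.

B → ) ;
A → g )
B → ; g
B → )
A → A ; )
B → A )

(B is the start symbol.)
No. Predict set conflict for B: { ')' }

Relevant sets:
  FIRST(A) = { 'g' }

For B:
  PREDICT(B → ')' ';') = { ')' }
  PREDICT(B → ';' g) = { ';' }
  PREDICT(B → ')') = { ')' }
  PREDICT(B → A ')') = { 'g' }
For A:
  PREDICT(A → g ')') = { 'g' }
  PREDICT(A → A ';' ')') = { 'g' }

Conflict found: Predict set conflict for B: { ')' }
The grammar is NOT LL(1).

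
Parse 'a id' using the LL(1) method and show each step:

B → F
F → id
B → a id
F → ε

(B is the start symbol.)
LL(1) parsing maintains a stack (initially the start symbol over $) and the input. At each step: if the stack top is a terminal, match it against the current input token; if it is a non-terminal N, replace it with the RHS of M[N, lookahead] (the unique production whose predict set contains the lookahead).

Stack is shown with the top on the left.

Stack   Input   Action
----------------------
B $     a id $  output B → a id
a id $  a id $  match 'a'
id $    id $    match 'id'
$       $       accept

The string is accepted.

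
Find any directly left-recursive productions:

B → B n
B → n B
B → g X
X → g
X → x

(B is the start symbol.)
Direct left recursion occurs when N → N α for some non-terminal N (the right-hand side begins with the left-hand side itself).

B → B n: LEFT RECURSIVE (starts with B)
B → n B: starts with n
B → g X: starts with g
X → g: starts with g
X → x: starts with x

The grammar has direct left recursion on: B.

Answer: Yes, B is left-recursive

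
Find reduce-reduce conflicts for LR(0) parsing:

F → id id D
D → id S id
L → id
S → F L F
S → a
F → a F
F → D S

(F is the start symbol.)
A reduce-reduce conflict occurs when an LR(0) state has two complete items [A → α .] and [B → β .] — both call for a reduction, and with no lookahead the parser cannot choose between them.

Augment with F' → F and build the canonical LR(0) collection (I0 = CLOSURE({[F' → . F]}), then GOTO on every symbol after a dot until no new states appear). It has 16 states:
  I0: { [D → . id S id], [F → . D S], [F → . a F], [F → . id id D], [F' → . F] }  — shift
  I1: { [D → . id S id], [F → . D S], [F → . a F], [F → . id id D], [F → D . S], [S → . F L F], [S → . a] }  — shift
  I2: { [F' → F .] }  — accept
  I3: { [D → . id S id], [F → . D S], [F → . a F], [F → . id id D], [F → a . F] }  — shift
  I4: { [D → . id S id], [D → id . S id], [F → . D S], [F → . a F], [F → . id id D], [F → id . id D], [S → . F L F], [S → . a] }  — shift
  I5: { [L → . id], [S → F . L F] }  — shift
  I6: { [D → id S . id] }  — shift
  I7: { [D → . id S id], [F → . D S], [F → . a F], [F → . id id D], [F → a . F], [S → a .] }  — shift, reduce
  I8: { [D → . id S id], [D → id . S id], [F → . D S], [F → . a F], [F → . id id D], [F → id . id D], [F → id id . D], [S → . F L F], [S → . a] }  — shift
  I9: { [D → . id S id], [F → . D S], [F → . a F], [F → . id id D], [F → D . S], [F → id id D .], [S → . F L F], [S → . a] }  — shift, reduce
  I10: { [F → D S .] }  — reduce
  I11: { [F → a F .] }  — reduce
  I12: { [D → id S id .] }  — reduce
  I13: { [D → . id S id], [F → . D S], [F → . a F], [F → . id id D], [S → F L . F] }  — shift
  I14: { [L → id .] }  — reduce
  I15: { [S → F L F .] }  — reduce

No state contains more than one complete item.

Answer: No reduce-reduce conflicts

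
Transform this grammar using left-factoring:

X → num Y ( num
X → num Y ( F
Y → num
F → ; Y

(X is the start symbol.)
X → num Y ( X'
X' → num
X' → F
Y → num
F → ; Y

Left-factoring transforms A → αβ₁ | αβ₂ into A → αA' and A' → β₁ | β₂
(α is the longest common prefix among the alternatives). Repeat until
no nonterminal has two alternatives with a common prefix.

Round 1: X has alternatives sharing prefix 'num Y ('. Introduce X': X → num Y ( X'
  Add: X' → num
  Add: X' → F

No remaining common prefixes — done.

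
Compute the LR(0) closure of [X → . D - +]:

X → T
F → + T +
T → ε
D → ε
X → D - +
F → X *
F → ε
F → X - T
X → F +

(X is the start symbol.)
{ [D → .], [X → . D - +] }

Start with: [X → . D - +]
  [X → . D - +] has the dot before D: add [D → .]
No further items can be added.

CLOSURE = { [D → .], [X → . D - +] }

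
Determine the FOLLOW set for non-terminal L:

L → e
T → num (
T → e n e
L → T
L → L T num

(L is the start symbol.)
{ $, 'e', 'num' }

To compute FOLLOW(L), find every occurrence of L on a right-hand side N → α L β: add FIRST(β) \ {ε}, and if β is empty or nullable also add FOLLOW(N). Iterate to a fixed point.

L is the start symbol, so $ ∈ FOLLOW(L).
In L → L T num: L is followed by T num, add FIRST(T num) \ {ε} = { 'e', 'num' }

Taking the union: FOLLOW(L) = { $, 'e', 'num' }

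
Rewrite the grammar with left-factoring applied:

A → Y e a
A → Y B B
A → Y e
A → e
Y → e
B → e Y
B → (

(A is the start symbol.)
A → Y A'
A' → e A''
A'' → a
A'' → ε
A' → B B
A → e
Y → e
B → e Y
B → (

Left-factoring transforms A → αβ₁ | αβ₂ into A → αA' and A' → β₁ | β₂
(α is the longest common prefix among the alternatives). Repeat until
no nonterminal has two alternatives with a common prefix.

Round 1: A has alternatives sharing prefix 'Y'. Introduce A': A → Y A'
  Add: A' → e a
  Add: A' → B B
  Add: A' → e

Round 2: A' has alternatives sharing prefix 'e'. Introduce A'': A' → e A''
  Add: A'' → a
  Add: A'' → ε

No remaining common prefixes — done.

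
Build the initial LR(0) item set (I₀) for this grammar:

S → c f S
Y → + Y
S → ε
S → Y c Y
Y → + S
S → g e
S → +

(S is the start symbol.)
First, augment the grammar with S' → S
I₀ = CLOSURE({ [S' → . S] }):
  [S' → . S] has the dot before S: add [S → . c f S], [S → .], [S → . Y c Y], [S → . g e], [S → . +]
  [S → . Y c Y] has the dot before Y: add [Y → . + Y], [Y → . + S]
No further items can be added.

I₀ = { [S → . +], [S → . Y c Y], [S → . c f S], [S → . g e], [S → .], [S' → . S], [Y → . + S], [Y → . + Y] }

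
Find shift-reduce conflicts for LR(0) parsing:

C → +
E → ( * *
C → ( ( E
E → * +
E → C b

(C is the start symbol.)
A shift-reduce conflict occurs when an LR(0) state has both:
  - a complete (reduce) item [A → α .] (dot at the end), and
  - a shift item [B → β . c γ] (dot before a terminal).

Augment with C' → C and build the canonical LR(0) collection (I0 = CLOSURE({[C' → . C]}), then GOTO on every symbol after a dot until no new states appear). It has 13 states:
  I0: { [C → . ( ( E], [C → . +], [C' → . C] }  — shift
  I1: { [C → ( . ( E] }  — shift
  I2: { [C → + .] }  — reduce
  I3: { [C' → C .] }  — accept
  I4: { [C → ( ( . E], [C → . ( ( E], [C → . +], [E → . ( * *], [E → . * +], [E → . C b] }  — shift
  I5: { [C → ( . ( E], [E → ( . * *] }  — shift
  I6: { [E → * . +] }  — shift
  I7: { [E → C . b] }  — shift
  I8: { [C → ( ( E .] }  — reduce
  I9: { [E → C b .] }  — reduce
  I10: { [E → * + .] }  — reduce
  I11: { [E → ( * . *] }  — shift
  I12: { [E → ( * * .] }  — reduce

No state contains both a complete item and a shift item.

Answer: No shift-reduce conflicts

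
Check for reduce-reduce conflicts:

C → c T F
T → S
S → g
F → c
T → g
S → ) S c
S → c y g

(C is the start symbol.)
A reduce-reduce conflict occurs when an LR(0) state has two complete items [A → α .] and [B → β .] — both call for a reduction, and with no lookahead the parser cannot choose between them.

Augment with C' → C and build the canonical LR(0) collection (I0 = CLOSURE({[C' → . C]}), then GOTO on every symbol after a dot until no new states appear). It has 15 states:
  I0: { [C → . c T F], [C' → . C] }  — shift
  I1: { [C' → C .] }  — accept
  I2: { [C → c . T F], [S → . ) S c], [S → . c y g], [S → . g], [T → . S], [T → . g] }  — shift
  I3: { [S → ) . S c], [S → . ) S c], [S → . c y g], [S → . g] }  — shift
  I4: { [T → S .] }  — reduce
  I5: { [C → c T . F], [F → . c] }  — shift
  I6: { [S → c . y g] }  — shift
  I7: { [S → g .], [T → g .] }  — 2 reduces
  I8: { [S → c y . g] }  — shift
  I9: { [S → c y g .] }  — reduce
  I10: { [C → c T F .] }  — reduce
  I11: { [F → c .] }  — reduce
  I12: { [S → ) S . c] }  — shift
  I13: { [S → g .] }  — reduce
  I14: { [S → ) S c .] }  — reduce

I7 contains complete items [S → g .], [T → g .] — reduce-reduce conflict.

Answer: Yes — I7: [S → g .] vs [T → g .]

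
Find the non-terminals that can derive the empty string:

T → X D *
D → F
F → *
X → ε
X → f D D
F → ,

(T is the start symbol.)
{ 'X' }

A non-terminal is nullable if it can derive ε (the empty string): either it has an ε-production, or it has a production whose right-hand side consists entirely of nullable non-terminals.

ε-productions: X → ε
So X is immediately nullable.
No further non-terminal can be added: every production for the remaining non-terminals contains a terminal or a non-nullable non-terminal.
Nullable = { 'X' }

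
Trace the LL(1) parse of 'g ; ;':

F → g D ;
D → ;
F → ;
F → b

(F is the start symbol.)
Stack is shown with the top on the left.

Stack    Input    Action
------------------------
F $      g ; ; $  output F → g D ;
g D ; $  g ; ; $  match 'g'
D ; $    ; ; $    output D → ;
; ; $    ; ; $    match ';'
; $      ; $      match ';'
$        $        accept

The string is accepted.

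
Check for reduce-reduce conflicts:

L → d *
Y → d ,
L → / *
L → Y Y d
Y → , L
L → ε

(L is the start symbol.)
A reduce-reduce conflict occurs when an LR(0) state has two complete items [A → α .] and [B → β .] — both call for a reduction, and with no lookahead the parser cannot choose between them.

Augment with L' → L and build the canonical LR(0) collection (I0 = CLOSURE({[L' → . L]}), then GOTO on every symbol after a dot until no new states appear). It has 13 states:
  I0: { [L → . / *], [L → . Y Y d], [L → . d *], [L → .], [L' → . L], [Y → . , L], [Y → . d ,] }  — shift, reduce
  I1: { [L → . / *], [L → . Y Y d], [L → . d *], [L → .], [Y → , . L], [Y → . , L], [Y → . d ,] }  — shift, reduce
  I2: { [L → / . *] }  — shift
  I3: { [L' → L .] }  — accept
  I4: { [L → Y . Y d], [Y → . , L], [Y → . d ,] }  — shift
  I5: { [L → d . *], [Y → d . ,] }  — shift
  I6: { [L → d * .] }  — reduce
  I7: { [Y → d , .] }  — reduce
  I8: { [L → Y Y . d] }  — shift
  I9: { [Y → d . ,] }  — shift
  I10: { [L → Y Y d .] }  — reduce
  I11: { [L → / * .] }  — reduce
  I12: { [Y → , L .] }  — reduce

No state contains more than one complete item.

Answer: No reduce-reduce conflicts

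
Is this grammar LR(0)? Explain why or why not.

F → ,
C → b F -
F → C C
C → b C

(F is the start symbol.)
Augment with F' → F and build the canonical LR(0) collection (I0 = CLOSURE({[F' → . F]}), then GOTO on every symbol after a dot until no new states appear). It has 9 states:
  I0: { [C → . b C], [C → . b F -], [F → . ,], [F → . C C], [F' → . F] }  — shift
  I1: { [F → , .] }  — reduce
  I2: { [C → . b C], [C → . b F -], [F → C . C] }  — shift
  I3: { [F' → F .] }  — accept
  I4: { [C → . b C], [C → . b F -], [C → b . C], [C → b . F -], [F → . ,], [F → . C C] }  — shift
  I5: { [C → . b C], [C → . b F -], [C → b C .], [F → C . C] }  — shift, reduce
  I6: { [C → b F . -] }  — shift
  I7: { [C → b F - .] }  — reduce
  I8: { [F → C C .] }  — reduce

Conflict in state I5:
  Shift-reduce conflict between [C → b C .] and [C → . b C]
So the grammar is NOT LR(0).

Answer: No. Shift-reduce conflict between [C → b C .] and [C → . b C]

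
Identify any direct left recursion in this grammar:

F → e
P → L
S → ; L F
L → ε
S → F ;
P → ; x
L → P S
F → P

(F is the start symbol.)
No direct left recursion

Direct left recursion occurs when N → N α for some non-terminal N (the right-hand side begins with the left-hand side itself).

F → e: starts with e
P → L: starts with L
S → ; L F: starts with ';'
L → ε: starts with ε
S → F ;: starts with F
P → ; x: starts with ';'
L → P S: starts with P
F → P: starts with P

No direct left recursion found.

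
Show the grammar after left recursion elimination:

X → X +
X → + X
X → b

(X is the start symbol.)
X → + X X'
X → b X'
X' → + X'
X' → ε

X is directly left-recursive. The standard transformation for
  A → A α₁ | ... | A α_m | β₁ | ... | β_n
is
  A  → β₁ A' | ... | β_n A'
  A' → α₁ A' | ... | α_m A' | ε

X → + X becomes X → + X X'
X → b becomes X → b X'
X → X + becomes X' → + X'
Add X' → ε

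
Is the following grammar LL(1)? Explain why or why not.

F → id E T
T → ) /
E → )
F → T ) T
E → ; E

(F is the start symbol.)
Yes, the grammar is LL(1).

Relevant sets:
  FIRST(T) = { ')' }

For F:
  PREDICT(F → id E T) = { 'id' }
  PREDICT(F → T ')' T) = { ')' }
For E:
  PREDICT(E → ')') = { ')' }
  PREDICT(E → ';' E) = { ';' }
T has a single production, so nothing to check there.

All predict sets are disjoint. The grammar IS LL(1).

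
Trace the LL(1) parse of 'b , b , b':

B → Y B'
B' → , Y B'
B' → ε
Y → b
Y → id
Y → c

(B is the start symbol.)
Stack is shown with the top on the left.

Stack     Input        Action
-----------------------------
B $       b , b , b $  output B → Y B'
Y B' $    b , b , b $  output Y → b
b B' $    b , b , b $  match 'b'
B' $      , b , b $    output B' → , Y B'
, Y B' $  , b , b $    match ','
Y B' $    b , b $      output Y → b
b B' $    b , b $      match 'b'
B' $      , b $        output B' → , Y B'
, Y B' $  , b $        match ','
Y B' $    b $          output Y → b
b B' $    b $          match 'b'
B' $      $            output B' → ε
$         $            accept

The string is accepted.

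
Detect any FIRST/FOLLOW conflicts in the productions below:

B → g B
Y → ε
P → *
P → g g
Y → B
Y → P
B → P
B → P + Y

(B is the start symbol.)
No FIRST/FOLLOW conflicts.

A FIRST/FOLLOW conflict occurs when a non-terminal N has a nullable alternative N → β (β ⇒* ε) and another alternative N → α with FIRST(α) ∩ FOLLOW(N) ≠ ∅: on such a lookahead the parser cannot decide between expanding α and letting N vanish via β.

Nullable non-terminals: Y.
FIRST sets used below: FIRST(B) = { '*', 'g' }, FIRST(P) = { '*', 'g' }

Y: nullable alternative(s) Y → ε; FOLLOW(Y) = { $ }
  Y → ε: FIRST \ {ε} = { } — this is the only nullable alternative, skip
  Y → B: FIRST \ {ε} = { '*', 'g' } — disjoint from FOLLOW(Y)
  Y → P: FIRST \ {ε} = { '*', 'g' } — disjoint from FOLLOW(Y)

B, P have no nullable alternative, so no FIRST/FOLLOW check is needed there.

No FIRST/FOLLOW conflicts found.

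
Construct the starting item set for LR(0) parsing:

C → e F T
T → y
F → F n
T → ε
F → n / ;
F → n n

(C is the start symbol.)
{ [C → . e F T], [C' → . C] }

First, augment the grammar with C' → C
I₀ = CLOSURE({ [C' → . C] }):
  [C' → . C] has the dot before C: add [C → . e F T]
No further items can be added.

I₀ = { [C → . e F T], [C' → . C] }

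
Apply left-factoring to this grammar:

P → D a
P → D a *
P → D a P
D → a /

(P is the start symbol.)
P → D a P'
P' → ε
P' → *
P' → P
D → a /

Left-factoring transforms A → αβ₁ | αβ₂ into A → αA' and A' → β₁ | β₂
(α is the longest common prefix among the alternatives). Repeat until
no nonterminal has two alternatives with a common prefix.

Round 1: P has alternatives sharing prefix 'D a'. Introduce P': P → D a P'
  Add: P' → ε
  Add: P' → *
  Add: P' → P

No remaining common prefixes — done.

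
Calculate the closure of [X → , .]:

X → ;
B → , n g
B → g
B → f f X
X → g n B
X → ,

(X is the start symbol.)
To compute CLOSURE, for each item [A → α.Bβ] where B is a non-terminal, add [B → .γ] for all productions B → γ; repeat for the newly added items until nothing changes.

Start with: [X → , .]
The dot is at the end, so nothing is added.

CLOSURE = { [X → , .] }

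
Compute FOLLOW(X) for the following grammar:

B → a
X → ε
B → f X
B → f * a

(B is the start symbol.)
{ $ }

In B → f X: X is at the end, add FOLLOW(B)

The FOLLOW sets referred to above (computed the same way, to a fixed point):
  FOLLOW(B) = { $ }

Taking the union: FOLLOW(X) = { $ }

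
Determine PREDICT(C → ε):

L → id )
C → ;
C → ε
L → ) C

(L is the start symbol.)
PREDICT(C → ε) = (FIRST(RHS) \ {ε}) ∪ (FOLLOW(C) if ε ∈ FIRST(RHS), i.e. RHS ⇒* ε)
The right-hand side is ε (FIRST(ε) = { ε }), so the predict set is FOLLOW(C) = { $ }
PREDICT(C → ε) = { $ }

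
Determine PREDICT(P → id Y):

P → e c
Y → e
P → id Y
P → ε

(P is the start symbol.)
{ 'id' }

PREDICT(P → id Y) = (FIRST(RHS) \ {ε}) ∪ (FOLLOW(P) if ε ∈ FIRST(RHS), i.e. RHS ⇒* ε)
FIRST(id Y) = { 'id' }
ε ∉ FIRST(id Y), so FOLLOW(P) is not added.
PREDICT(P → id Y) = { 'id' }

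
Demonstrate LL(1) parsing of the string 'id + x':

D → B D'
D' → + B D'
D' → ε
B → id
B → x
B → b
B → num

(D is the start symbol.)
Stack is shown with the top on the left.

Stack     Input     Action
--------------------------
D $       id + x $  output D → B D'
B D' $    id + x $  output B → id
id D' $   id + x $  match 'id'
D' $      + x $     output D' → + B D'
+ B D' $  + x $     match '+'
B D' $    x $       output B → x
x D' $    x $       match 'x'
D' $      $         output D' → ε
$         $         accept

The string is accepted.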